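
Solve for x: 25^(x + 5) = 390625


Express both sides with the same base.
390625 = 25^4
Since the bases match, equate exponents: x + 5 = 4
So x = 4 - (5) = -1

x = -1


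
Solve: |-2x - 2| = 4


An absolute value equation |expr| = 4 gives two cases:
Case 1: -2x - 2 = 4
  -2x = 6, so x = -3
Case 2: -2x - 2 = -4
  -2x = -2, so x = 1

x = -3, x = 1


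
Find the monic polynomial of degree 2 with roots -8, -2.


A monic polynomial with roots -8, -2 is:
p(x) = (x + 8)(x + 2)
After multiplying by (x + 8): x + 8
After multiplying by (x + 2): x^2 + 10x + 16

x^2 + 10x + 16


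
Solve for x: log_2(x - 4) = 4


Convert to exponential form: x - 4 = 2^4 = 16
x = 16 + 4 = 20
Check: log_2(20 - 4) = log_2(16) = log_2(16) = 4 ✓

x = 20


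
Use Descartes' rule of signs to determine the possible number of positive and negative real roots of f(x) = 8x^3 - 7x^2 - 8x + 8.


Descartes' rule of signs:

For positive roots, count sign changes in f(x) = 8x^3 - 7x^2 - 8x + 8:
Signs of coefficients: +, -, -, +
Number of sign changes: 2
Possible positive real roots: 2, 0

For negative roots, examine f(-x) = -8x^3 - 7x^2 + 8x + 8:
Signs of coefficients: -, -, +, +
Number of sign changes: 1
Possible negative real roots: 1

Positive roots: 2 or 0; Negative roots: 1


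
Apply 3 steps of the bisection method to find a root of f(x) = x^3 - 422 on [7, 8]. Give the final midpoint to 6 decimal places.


f(x) = x^3 - 422
f(7) = -79 < 0
f(8) = 90 > 0

Step 1: midpoint = (7.000000 + 8.000000)/2 = 7.500000
  f(7.500000) = -0.125000
  f(mid) < 0, so root is in [7.500000, 8.000000]

Step 2: midpoint = (7.500000 + 8.000000)/2 = 7.750000
  f(7.750000) = 43.484375
  f(mid) > 0, so root is in [7.500000, 7.750000]

Step 3: midpoint = (7.500000 + 7.750000)/2 = 7.625000
  f(7.625000) = 21.322266
  f(mid) > 0, so root is in [7.500000, 7.625000]

midpoint = 7.625000


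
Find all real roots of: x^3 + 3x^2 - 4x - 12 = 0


Let p(x) = x^3 + 3x^2 - 4x - 12. By the rational root theorem (leading coefficient 1), any rational root is an integer divisor of 12: try ±1, ±2, ... in turn.
Test x = 1: value = -12 ≠ 0.
Test x = -1: value = -6 ≠ 0.
Test x = 2: value = 0 ✓, so (x - 2) is a factor.
Synthetic division by (x - 2): bring down 1; 1(2) + 3 = 5; 5(2) - 4 = 6; 6(2) - 12 = 0 → quotient x^2 + 5x + 6, remainder 0.
Solve the quadratic x^2 + 5x + 6 = 0: discriminant = 5^2 - 4(1)(6) = 25 - 24 = 1.
sqrt(1) = 1, so x = (-5 ± 1)/2: x = -2 or x = -3.

x = -3, x = -2, x = 2


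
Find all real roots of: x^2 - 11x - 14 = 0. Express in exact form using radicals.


Using the quadratic formula: x = (-b ± sqrt(b^2 - 4ac)) / (2a)
Here a = 1, b = -11, c = -14
Discriminant = b^2 - 4ac = (-11)^2 - 4(1)(-14) = 121 + 56 = 177
Since discriminant = 177 > 0, there are two real roots.
x = (11 ± sqrt(177)) / 2
Numerically: x ≈ 12.1521 or x ≈ -1.1521

x = (11 + sqrt(177)) / 2 or x = (11 - sqrt(177)) / 2


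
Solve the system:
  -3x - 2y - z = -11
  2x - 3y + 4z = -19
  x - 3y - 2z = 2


Using Cramer's rule. Expand each determinant along the first row.
D  = (-3)*[(-3)*(-2) - 4*(-3)] - (-2)*[2*(-2) - 4*1] + (-1)*[2*(-3) - (-3)*1]
  = (-3)*(18) - (-2)*(-8) + (-1)*(-3) = -67
Dx = (-11)*[(-3)*(-2) - 4*(-3)] - (-2)*[(-19)*(-2) - 4*2] + (-1)*[(-19)*(-3) - (-3)*2]
  = (-11)*(18) - (-2)*(30) + (-1)*(63) = -201
Dy = (-3)*[(-19)*(-2) - 4*2] - (-11)*[2*(-2) - 4*1] + (-1)*[2*2 - (-19)*1]
  = (-3)*(30) - (-11)*(-8) + (-1)*(23) = -201
Dz = (-3)*[(-3)*2 - (-19)*(-3)] - (-2)*[2*2 - (-19)*1] + (-11)*[2*(-3) - (-3)*1]
  = (-3)*(-63) - (-2)*(23) + (-11)*(-3) = 268
x = Dx/D = -201/-67 = 3, y = Dy/D = -201/-67 = 3, z = Dz/D = 268/-67 = -4
Check eq1: (-3)(3) + (-2)(3) + (-1)(-4) = -11 = -11 ✓
Check eq2: (2)(3) + (-3)(3) + (4)(-4) = -19 = -19 ✓
Check eq3: (1)(3) + (-3)(3) + (-2)(-4) = 2 = 2 ✓

x = 3, y = 3, z = -4


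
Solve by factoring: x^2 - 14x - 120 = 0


We need two numbers that multiply to -120 and add to -14.
Those numbers are -20 and 6 (since (-20) * 6 = -120 and (-20) + 6 = -14).
So x^2 - 14x - 120 = (x - 20)(x + 6) = 0
Setting each factor to zero: x = 20 or x = -6

x = -6, x = 20


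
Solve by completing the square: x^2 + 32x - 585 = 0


Start: x^2 + 32x - 585 = 0
Move constant: x^2 + 32x = 585
Half of 32 is 16, squared is 256
Add 256 to both sides: x^2 + 32x + 256 = 841
(x + 16)^2 = 841
x + 16 = ±29
x = -16 + 29 = 13 or x = -16 - 29 = -45

x = -45, x = 13


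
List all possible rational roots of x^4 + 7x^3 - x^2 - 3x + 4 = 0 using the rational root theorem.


Rational root theorem: possible roots are ±p/q where:
  p divides the constant term (4): p ∈ {1, 2, 4}
  q divides the leading coefficient (1): q ∈ {1}

All possible rational roots: -4, -2, -1, 1, 2, 4

-4, -2, -1, 1, 2, 4


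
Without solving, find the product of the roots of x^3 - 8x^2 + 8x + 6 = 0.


By Vieta's formulas for x^3 + bx^2 + cx + d = 0:
  r1 + r2 + r3 = -b/a = 8
  r1*r2 + r1*r3 + r2*r3 = c/a = 8
  r1*r2*r3 = -d/a = -6


Product = -6


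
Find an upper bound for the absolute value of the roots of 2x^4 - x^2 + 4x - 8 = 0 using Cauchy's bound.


Cauchy's bound: all roots r satisfy |r| <= 1 + max(|a_i/a_n|) for i = 0,...,n-1
where a_n is the leading coefficient.

Coefficients: [2, 0, -1, 4, -8]
Leading coefficient a_n = 2
Ratios |a_i/a_n|: 0, 1/2, 2, 4
Maximum ratio: 4
Cauchy's bound: |r| <= 1 + 4 = 5

Upper bound = 5


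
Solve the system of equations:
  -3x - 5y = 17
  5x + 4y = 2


Using Cramer's rule:
Determinant D = (-3)(4) - (5)(-5) = -12 + 25 = 13
Dx = (17)(4) - (2)(-5) = 68 + 10 = 78
Dy = (-3)(2) - (5)(17) = -6 - 85 = -91
x = Dx/D = 78/13 = 6
y = Dy/D = -91/13 = -7

x = 6, y = -7


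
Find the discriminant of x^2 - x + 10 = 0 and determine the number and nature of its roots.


For ax^2 + bx + c = 0, discriminant D = b^2 - 4ac
Here a = 1, b = -1, c = 10
D = (-1)^2 - 4(1)(10) = 1 - 40 = -39

D = -39 < 0
The equation has no real roots (2 complex conjugate roots).

Discriminant = -39, no real roots (2 complex conjugate roots)


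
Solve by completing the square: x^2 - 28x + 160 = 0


Start: x^2 - 28x + 160 = 0
Move constant: x^2 - 28x = -160
Half of -28 is -14, squared is 196
Add 196 to both sides: x^2 - 28x + 196 = 36
(x - 14)^2 = 36
x - 14 = ±6
x = 14 + 6 = 20 or x = 14 - 6 = 8

x = 8, x = 20


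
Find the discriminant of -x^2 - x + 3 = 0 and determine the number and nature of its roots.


For ax^2 + bx + c = 0, discriminant D = b^2 - 4ac
Here a = -1, b = -1, c = 3
D = (-1)^2 - 4(-1)(3) = 1 + 12 = 13

D = 13 > 0 but not a perfect square
The equation has 2 distinct real irrational roots.

Discriminant = 13, 2 distinct real irrational roots


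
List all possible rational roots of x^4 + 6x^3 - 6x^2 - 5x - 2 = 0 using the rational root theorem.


Rational root theorem: possible roots are ±p/q where:
  p divides the constant term (-2): p ∈ {1, 2}
  q divides the leading coefficient (1): q ∈ {1}

All possible rational roots: -2, -1, 1, 2

-2, -1, 1, 2


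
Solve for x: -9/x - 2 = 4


Subtract -2 from both sides: -9/x = 6
Multiply both sides by x: -9 = 6 * x
Divide by 6: x = -3/2

x = -3/2


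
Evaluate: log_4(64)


We need the exponent such that 4^? = 64
4^3 = 64
Therefore log_4(64) = 3

3


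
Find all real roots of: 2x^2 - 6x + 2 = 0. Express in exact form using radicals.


Using the quadratic formula: x = (-b ± sqrt(b^2 - 4ac)) / (2a)
Here a = 2, b = -6, c = 2
Discriminant = b^2 - 4ac = (-6)^2 - 4(2)(2) = 36 - 16 = 20
Since discriminant = 20 > 0, there are two real roots.
x = (6 ± 2*sqrt(5)) / 4
Simplifying: x = (3 ± sqrt(5)) / 2
Numerically: x ≈ 2.6180 or x ≈ 0.3820

x = (3 + sqrt(5)) / 2 or x = (3 - sqrt(5)) / 2


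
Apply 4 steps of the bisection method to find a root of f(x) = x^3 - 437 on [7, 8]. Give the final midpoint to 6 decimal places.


f(x) = x^3 - 437
f(7) = -94 < 0
f(8) = 75 > 0

Step 1: midpoint = (7.000000 + 8.000000)/2 = 7.500000
  f(7.500000) = -15.125000
  f(mid) < 0, so root is in [7.500000, 8.000000]

Step 2: midpoint = (7.500000 + 8.000000)/2 = 7.750000
  f(7.750000) = 28.484375
  f(mid) > 0, so root is in [7.500000, 7.750000]

Step 3: midpoint = (7.500000 + 7.750000)/2 = 7.625000
  f(7.625000) = 6.322266
  f(mid) > 0, so root is in [7.500000, 7.625000]

Step 4: midpoint = (7.500000 + 7.625000)/2 = 7.562500
  f(7.562500) = -4.489990
  f(mid) < 0, so root is in [7.562500, 7.625000]

midpoint = 7.562500


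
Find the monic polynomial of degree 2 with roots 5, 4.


A monic polynomial with roots 5, 4 is:
p(x) = (x - 5)(x - 4)
After multiplying by (x - 5): x - 5
After multiplying by (x - 4): x^2 - 9x + 20

x^2 - 9x + 20


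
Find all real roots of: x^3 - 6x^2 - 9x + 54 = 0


Let p(x) = x^3 - 6x^2 - 9x + 54. By the rational root theorem (leading coefficient 1), any rational root is an integer divisor of 54: try ±1, ±2, ... in turn.
Test x = 1: value = 40 ≠ 0.
Test x = -1: value = 56 ≠ 0.
Test x = 2: value = 20 ≠ 0.
Test x = -2: value = 40 ≠ 0.
Test x = 3: value = 0 ✓, so (x - 3) is a factor.
Synthetic division by (x - 3): bring down 1; 1(3) - 6 = -3; (-3)(3) - 9 = -18; (-18)(3) + 54 = 0 → quotient x^2 - 3x - 18, remainder 0.
Solve the quadratic x^2 - 3x - 18 = 0: discriminant = (-3)^2 - 4(1)(-18) = 9 + 72 = 81.
sqrt(81) = 9, so x = (3 ± 9)/2: x = 6 or x = -3.

x = -3, x = 3, x = 6


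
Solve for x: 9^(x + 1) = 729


Express both sides with the same base.
729 = 9^3
Since the bases match, equate exponents: x + 1 = 3
So x = 3 - (1) = 2

x = 2


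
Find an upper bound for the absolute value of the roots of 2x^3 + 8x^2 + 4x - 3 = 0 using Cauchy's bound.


Cauchy's bound: all roots r satisfy |r| <= 1 + max(|a_i/a_n|) for i = 0,...,n-1
where a_n is the leading coefficient.

Coefficients: [2, 8, 4, -3]
Leading coefficient a_n = 2
Ratios |a_i/a_n|: 4, 2, 3/2
Maximum ratio: 4
Cauchy's bound: |r| <= 1 + 4 = 5

Upper bound = 5


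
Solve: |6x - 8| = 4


An absolute value equation |expr| = 4 gives two cases:
Case 1: 6x - 8 = 4
  6x = 12, so x = 2
Case 2: 6x - 8 = -4
  6x = 4, so x = 2/3

x = 2/3, x = 2


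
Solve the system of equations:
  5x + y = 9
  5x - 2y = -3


Using Cramer's rule:
Determinant D = (5)(-2) - (5)(1) = -10 - 5 = -15
Dx = (9)(-2) - (-3)(1) = -18 + 3 = -15
Dy = (5)(-3) - (5)(9) = -15 - 45 = -60
x = Dx/D = -15/-15 = 1
y = Dy/D = -60/-15 = 4

x = 1, y = 4


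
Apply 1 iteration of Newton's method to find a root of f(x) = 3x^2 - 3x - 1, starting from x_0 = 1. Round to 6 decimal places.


Newton's method: x_(n+1) = x_n - f(x_n)/f'(x_n)
f(x) = 3x^2 - 3x - 1
f'(x) = 6x - 3

Iteration 1:
  f(1.000000) = -1.000000
  f'(1.000000) = 3.000000
  x_1 = 1.000000 - (-1.000000)/(3.000000) = 1.333333

x_1 = 1.333333


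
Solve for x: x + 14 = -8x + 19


Starting with: x + 14 = -8x + 19
Move all x terms to left: (1 + 8)x = 19 - 14
Simplify: 9x = 5
Divide both sides by 9: x = 5/9

x = 5/9


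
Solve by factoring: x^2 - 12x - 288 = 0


We need two numbers that multiply to -288 and add to -12.
Those numbers are 12 and -24 (since 12 * (-24) = -288 and 12 + (-24) = -12).
So x^2 - 12x - 288 = (x + 12)(x - 24) = 0
Setting each factor to zero: x = -12 or x = 24

x = -12, x = 24


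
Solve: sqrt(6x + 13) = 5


Square both sides: 6x + 13 = 5^2 = 25
6x = 25 - 13 = 12
x = 2
Check: sqrt(6*2 + 13) = sqrt(25) = 5 ✓

x = 2


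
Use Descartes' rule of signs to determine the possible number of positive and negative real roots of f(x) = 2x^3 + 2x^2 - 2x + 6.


Descartes' rule of signs:

For positive roots, count sign changes in f(x) = 2x^3 + 2x^2 - 2x + 6:
Signs of coefficients: +, +, -, +
Number of sign changes: 2
Possible positive real roots: 2, 0

For negative roots, examine f(-x) = -2x^3 + 2x^2 + 2x + 6:
Signs of coefficients: -, +, +, +
Number of sign changes: 1
Possible negative real roots: 1

Positive roots: 2 or 0; Negative roots: 1


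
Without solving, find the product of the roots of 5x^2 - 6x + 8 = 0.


By Vieta's formulas for ax^2 + bx + c = 0:
  Sum of roots = -b/a
  Product of roots = c/a

Here a = 5, b = -6, c = 8
Sum = -(-6)/5 = 6/5
Product = 8/5 = 8/5

Product = 8/5


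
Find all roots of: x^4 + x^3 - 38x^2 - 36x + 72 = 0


Let p(x) = x^4 + x^3 - 38x^2 - 36x + 72. By the rational root theorem (leading coefficient 1), any rational root is an integer divisor of 72: try ±1, ±2, ... in turn.
Test x = 1: value = 0 ✓, so (x - 1) is a factor.
Synthetic division by (x - 1): bring down 1; 1(1) + 1 = 2; 2(1) - 38 = -36; (-36)(1) - 36 = -72; (-72)(1) + 72 = 0 → quotient x^3 + 2x^2 - 36x - 72, remainder 0.
Continue with the quotient x^3 + 2x^2 - 36x - 72 (candidates must divide 72; re-test x = 1 first in case it repeats).
Test x = 1: value = -105 ≠ 0.
Test x = -1: value = -35 ≠ 0.
Test x = 2: value = -128 ≠ 0.
Test x = -2: value = 0 ✓, so (x + 2) is a factor.
Synthetic division by (x + 2): bring down 1; 1(-2) + 2 = 0; 0(-2) - 36 = -36; (-36)(-2) - 72 = 0 → quotient x^2 - 36, remainder 0.
Solve the quadratic x^2 - 36 = 0: discriminant = 0^2 - 4(1)(-36) = 0 + 144 = 144.
sqrt(144) = 12, so x = (0 ± 12)/2: x = 6 or x = -6.
Collecting all roots found:

x = -6, x = -2, x = 1, x = 6


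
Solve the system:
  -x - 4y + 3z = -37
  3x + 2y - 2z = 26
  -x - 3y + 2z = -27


Using Cramer's rule. Expand each determinant along the first row.
D  = (-1)*[2*2 - (-2)*(-3)] - (-4)*[3*2 - (-2)*(-1)] + 3*[3*(-3) - 2*(-1)]
  = (-1)*(-2) - (-4)*(4) + 3*(-7) = -3
Dx = (-37)*[2*2 - (-2)*(-3)] - (-4)*[26*2 - (-2)*(-27)] + 3*[26*(-3) - 2*(-27)]
  = (-37)*(-2) - (-4)*(-2) + 3*(-24) = -6
Dy = (-1)*[26*2 - (-2)*(-27)] - (-37)*[3*2 - (-2)*(-1)] + 3*[3*(-27) - 26*(-1)]
  = (-1)*(-2) - (-37)*(4) + 3*(-55) = -15
Dz = (-1)*[2*(-27) - 26*(-3)] - (-4)*[3*(-27) - 26*(-1)] + (-37)*[3*(-3) - 2*(-1)]
  = (-1)*(24) - (-4)*(-55) + (-37)*(-7) = 15
x = Dx/D = -6/-3 = 2, y = Dy/D = -15/-3 = 5, z = Dz/D = 15/-3 = -5
Check eq1: (-1)(2) + (-4)(5) + (3)(-5) = -37 = -37 ✓
Check eq2: (3)(2) + (2)(5) + (-2)(-5) = 26 = 26 ✓
Check eq3: (-1)(2) + (-3)(5) + (2)(-5) = -27 = -27 ✓

x = 2, y = 5, z = -5


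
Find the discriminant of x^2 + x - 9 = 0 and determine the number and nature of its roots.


For ax^2 + bx + c = 0, discriminant D = b^2 - 4ac
Here a = 1, b = 1, c = -9
D = (1)^2 - 4(1)(-9) = 1 + 36 = 37

D = 37 > 0 but not a perfect square
The equation has 2 distinct real irrational roots.

Discriminant = 37, 2 distinct real irrational roots


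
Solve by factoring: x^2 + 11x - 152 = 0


We need two numbers that multiply to -152 and add to 11.
Those numbers are 19 and -8 (since 19 * (-8) = -152 and 19 + (-8) = 11).
So x^2 + 11x - 152 = (x + 19)(x - 8) = 0
Setting each factor to zero: x = -19 or x = 8

x = -19, x = 8


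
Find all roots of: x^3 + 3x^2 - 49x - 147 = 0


Let p(x) = x^3 + 3x^2 - 49x - 147. By the rational root theorem (leading coefficient 1), any rational root is an integer divisor of 147: try ±1, ±2, ... in turn.
Test x = 1: value = -192 ≠ 0.
Test x = -1: value = -96 ≠ 0.
Test x = 3: value = -240 ≠ 0.
Test x = -3: value = 0 ✓, so (x + 3) is a factor.
Synthetic division by (x + 3): bring down 1; 1(-3) + 3 = 0; 0(-3) - 49 = -49; (-49)(-3) - 147 = 0 → quotient x^2 - 49, remainder 0.
Solve the quadratic x^2 - 49 = 0: discriminant = 0^2 - 4(1)(-49) = 0 + 196 = 196.
sqrt(196) = 14, so x = (0 ± 14)/2: x = 7 or x = -7.
Collecting all roots found:

x = -7, x = -3, x = 7


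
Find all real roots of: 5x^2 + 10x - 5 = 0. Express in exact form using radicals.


Using the quadratic formula: x = (-b ± sqrt(b^2 - 4ac)) / (2a)
Here a = 5, b = 10, c = -5
Discriminant = b^2 - 4ac = 10^2 - 4(5)(-5) = 100 + 100 = 200
Since discriminant = 200 > 0, there are two real roots.
x = (-10 ± 10*sqrt(2)) / 10
Simplifying: x = -1 ± sqrt(2)
Numerically: x ≈ 0.4142 or x ≈ -2.4142

x = -1 + sqrt(2) or x = -1 - sqrt(2)


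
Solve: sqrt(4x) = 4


Square both sides: 4x = 4^2 = 16
4x = 16 - 0 = 16
x = 4
Check: sqrt(4*4 + 0) = sqrt(16) = 4 ✓

x = 4


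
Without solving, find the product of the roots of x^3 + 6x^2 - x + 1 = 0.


By Vieta's formulas for x^3 + bx^2 + cx + d = 0:
  r1 + r2 + r3 = -b/a = -6
  r1*r2 + r1*r3 + r2*r3 = c/a = -1
  r1*r2*r3 = -d/a = -1


Product = -1


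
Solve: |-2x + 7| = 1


An absolute value equation |expr| = 1 gives two cases:
Case 1: -2x + 7 = 1
  -2x = -6, so x = 3
Case 2: -2x + 7 = -1
  -2x = -8, so x = 4

x = 3, x = 4


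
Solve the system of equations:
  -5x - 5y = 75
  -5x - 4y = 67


Using Cramer's rule:
Determinant D = (-5)(-4) - (-5)(-5) = 20 - 25 = -5
Dx = (75)(-4) - (67)(-5) = -300 + 335 = 35
Dy = (-5)(67) - (-5)(75) = -335 + 375 = 40
x = Dx/D = 35/-5 = -7
y = Dy/D = 40/-5 = -8

x = -7, y = -8


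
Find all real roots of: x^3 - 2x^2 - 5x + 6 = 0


Let p(x) = x^3 - 2x^2 - 5x + 6. By the rational root theorem (leading coefficient 1), any rational root is an integer divisor of 6: try ±1, ±2, ... in turn.
Test x = 1: value = 0 ✓, so (x - 1) is a factor.
Synthetic division by (x - 1): bring down 1; 1(1) - 2 = -1; (-1)(1) - 5 = -6; (-6)(1) + 6 = 0 → quotient x^2 - x - 6, remainder 0.
Solve the quadratic x^2 - x - 6 = 0: discriminant = (-1)^2 - 4(1)(-6) = 1 + 24 = 25.
sqrt(25) = 5, so x = (1 ± 5)/2: x = 3 or x = -2.

x = -2, x = 1, x = 3


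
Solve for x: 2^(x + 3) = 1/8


Express both sides with the same base.
1/8 = 2^(-3)
Since the bases match, equate exponents: x + 3 = -3
So x = -3 - (3) = -6

x = -6


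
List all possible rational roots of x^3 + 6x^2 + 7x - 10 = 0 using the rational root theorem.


Rational root theorem: possible roots are ±p/q where:
  p divides the constant term (-10): p ∈ {1, 2, 5, 10}
  q divides the leading coefficient (1): q ∈ {1}

All possible rational roots: -10, -5, -2, -1, 1, 2, 5, 10

-10, -5, -2, -1, 1, 2, 5, 10


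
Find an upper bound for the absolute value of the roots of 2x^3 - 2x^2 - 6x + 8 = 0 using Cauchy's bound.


Cauchy's bound: all roots r satisfy |r| <= 1 + max(|a_i/a_n|) for i = 0,...,n-1
where a_n is the leading coefficient.

Coefficients: [2, -2, -6, 8]
Leading coefficient a_n = 2
Ratios |a_i/a_n|: 1, 3, 4
Maximum ratio: 4
Cauchy's bound: |r| <= 1 + 4 = 5

Upper bound = 5


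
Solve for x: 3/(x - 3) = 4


Multiply both sides by (x - 3): 3 = 4(x - 3)
Distribute: 3 = 4x - 12
4x = 3 + 12 = 15
x = 15/4

x = 15/4


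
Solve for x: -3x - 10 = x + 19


Starting with: -3x - 10 = x + 19
Move all x terms to left: (-3 - 1)x = 19 + 10
Simplify: -4x = 29
Divide both sides by -4: x = -29/4

x = -29/4


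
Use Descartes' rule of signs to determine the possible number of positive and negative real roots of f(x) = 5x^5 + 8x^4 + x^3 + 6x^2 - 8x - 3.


Descartes' rule of signs:

For positive roots, count sign changes in f(x) = 5x^5 + 8x^4 + x^3 + 6x^2 - 8x - 3:
Signs of coefficients: +, +, +, +, -, -
Number of sign changes: 1
Possible positive real roots: 1

For negative roots, examine f(-x) = -5x^5 + 8x^4 - x^3 + 6x^2 + 8x - 3:
Signs of coefficients: -, +, -, +, +, -
Number of sign changes: 4
Possible negative real roots: 4, 2, 0

Positive roots: 1; Negative roots: 4 or 2 or 0


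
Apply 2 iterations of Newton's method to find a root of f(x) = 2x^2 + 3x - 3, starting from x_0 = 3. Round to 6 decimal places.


Newton's method: x_(n+1) = x_n - f(x_n)/f'(x_n)
f(x) = 2x^2 + 3x - 3
f'(x) = 4x + 3

Iteration 1:
  f(3.000000) = 24.000000
  f'(3.000000) = 15.000000
  x_1 = 3.000000 - (24.000000)/(15.000000) = 1.400000

Iteration 2:
  f(1.400000) = 5.120000
  f'(1.400000) = 8.600000
  x_2 = 1.400000 - (5.120000)/(8.600000) = 0.804651

x_2 = 0.804651


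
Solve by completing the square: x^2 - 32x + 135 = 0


Start: x^2 - 32x + 135 = 0
Move constant: x^2 - 32x = -135
Half of -32 is -16, squared is 256
Add 256 to both sides: x^2 - 32x + 256 = 121
(x - 16)^2 = 121
x - 16 = ±11
x = 16 + 11 = 27 or x = 16 - 11 = 5

x = 5, x = 27


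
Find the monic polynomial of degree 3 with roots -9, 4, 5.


A monic polynomial with roots -9, 4, 5 is:
p(x) = (x + 9)(x - 4)(x - 5)
After multiplying by (x + 9): x + 9
After multiplying by (x - 4): x^2 + 5x - 36
After multiplying by (x - 5): x^3 - 61x + 180

x^3 - 61x + 180


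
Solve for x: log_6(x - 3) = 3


Convert to exponential form: x - 3 = 6^3 = 216
x = 216 + 3 = 219
Check: log_6(219 - 3) = log_6(216) = log_6(216) = 3 ✓

x = 219


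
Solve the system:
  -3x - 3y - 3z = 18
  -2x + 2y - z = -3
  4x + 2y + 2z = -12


Using Cramer's rule. Expand each determinant along the first row.
D  = (-3)*[2*2 - (-1)*2] - (-3)*[(-2)*2 - (-1)*4] + (-3)*[(-2)*2 - 2*4]
  = (-3)*(6) - (-3)*(0) + (-3)*(-12) = 18
Dx = 18*[2*2 - (-1)*2] - (-3)*[(-3)*2 - (-1)*(-12)] + (-3)*[(-3)*2 - 2*(-12)]
  = 18*(6) - (-3)*(-18) + (-3)*(18) = 0
Dy = (-3)*[(-3)*2 - (-1)*(-12)] - 18*[(-2)*2 - (-1)*4] + (-3)*[(-2)*(-12) - (-3)*4]
  = (-3)*(-18) - 18*(0) + (-3)*(36) = -54
Dz = (-3)*[2*(-12) - (-3)*2] - (-3)*[(-2)*(-12) - (-3)*4] + 18*[(-2)*2 - 2*4]
  = (-3)*(-18) - (-3)*(36) + 18*(-12) = -54
x = Dx/D = 0/18 = 0, y = Dy/D = -54/18 = -3, z = Dz/D = -54/18 = -3
Check eq1: (-3)(0) + (-3)(-3) + (-3)(-3) = 18 = 18 ✓
Check eq2: (-2)(0) + (2)(-3) + (-1)(-3) = -3 = -3 ✓
Check eq3: (4)(0) + (2)(-3) + (2)(-3) = -12 = -12 ✓

x = 0, y = -3, z = -3


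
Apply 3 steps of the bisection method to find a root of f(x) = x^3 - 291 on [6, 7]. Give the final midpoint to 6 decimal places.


f(x) = x^3 - 291
f(6) = -75 < 0
f(7) = 52 > 0

Step 1: midpoint = (6.000000 + 7.000000)/2 = 6.500000
  f(6.500000) = -16.375000
  f(mid) < 0, so root is in [6.500000, 7.000000]

Step 2: midpoint = (6.500000 + 7.000000)/2 = 6.750000
  f(6.750000) = 16.546875
  f(mid) > 0, so root is in [6.500000, 6.750000]

Step 3: midpoint = (6.500000 + 6.750000)/2 = 6.625000
  f(6.625000) = -0.224609
  f(mid) < 0, so root is in [6.625000, 6.750000]

midpoint = 6.625000


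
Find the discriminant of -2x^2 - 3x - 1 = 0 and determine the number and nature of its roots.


For ax^2 + bx + c = 0, discriminant D = b^2 - 4ac
Here a = -2, b = -3, c = -1
D = (-3)^2 - 4(-2)(-1) = 9 - 8 = 1

D = 1 > 0 and is a perfect square (sqrt = 1)
The equation has 2 distinct real rational roots.

Discriminant = 1, 2 distinct real rational roots


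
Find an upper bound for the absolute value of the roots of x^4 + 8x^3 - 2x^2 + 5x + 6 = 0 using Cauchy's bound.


Cauchy's bound: all roots r satisfy |r| <= 1 + max(|a_i/a_n|) for i = 0,...,n-1
where a_n is the leading coefficient.

Coefficients: [1, 8, -2, 5, 6]
Leading coefficient a_n = 1
Ratios |a_i/a_n|: 8, 2, 5, 6
Maximum ratio: 8
Cauchy's bound: |r| <= 1 + 8 = 9

Upper bound = 9


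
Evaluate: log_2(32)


We need the exponent such that 2^? = 32
2^5 = 32
Therefore log_2(32) = 5

5


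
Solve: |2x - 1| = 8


An absolute value equation |expr| = 8 gives two cases:
Case 1: 2x - 1 = 8
  2x = 9, so x = 9/2
Case 2: 2x - 1 = -8
  2x = -7, so x = -7/2

x = -7/2, x = 9/2


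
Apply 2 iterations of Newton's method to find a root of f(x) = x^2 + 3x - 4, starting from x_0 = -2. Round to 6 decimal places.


Newton's method: x_(n+1) = x_n - f(x_n)/f'(x_n)
f(x) = x^2 + 3x - 4
f'(x) = 2x + 3

Iteration 1:
  f(-2.000000) = -6.000000
  f'(-2.000000) = -1.000000
  x_1 = -2.000000 - (-6.000000)/(-1.000000) = -8.000000

Iteration 2:
  f(-8.000000) = 36.000000
  f'(-8.000000) = -13.000000
  x_2 = -8.000000 - (36.000000)/(-13.000000) = -5.230769

x_2 = -5.230769


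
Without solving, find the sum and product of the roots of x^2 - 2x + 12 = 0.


By Vieta's formulas for ax^2 + bx + c = 0:
  Sum of roots = -b/a
  Product of roots = c/a

Here a = 1, b = -2, c = 12
Sum = -(-2)/1 = 2
Product = 12/1 = 12

Sum = 2, Product = 12


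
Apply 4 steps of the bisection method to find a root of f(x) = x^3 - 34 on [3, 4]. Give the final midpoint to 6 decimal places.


f(x) = x^3 - 34
f(3) = -7 < 0
f(4) = 30 > 0

Step 1: midpoint = (3.000000 + 4.000000)/2 = 3.500000
  f(3.500000) = 8.875000
  f(mid) > 0, so root is in [3.000000, 3.500000]

Step 2: midpoint = (3.000000 + 3.500000)/2 = 3.250000
  f(3.250000) = 0.328125
  f(mid) > 0, so root is in [3.000000, 3.250000]

Step 3: midpoint = (3.000000 + 3.250000)/2 = 3.125000
  f(3.125000) = -3.482422
  f(mid) < 0, so root is in [3.125000, 3.250000]

Step 4: midpoint = (3.125000 + 3.250000)/2 = 3.187500
  f(3.187500) = -1.614502
  f(mid) < 0, so root is in [3.187500, 3.250000]

midpoint = 3.187500


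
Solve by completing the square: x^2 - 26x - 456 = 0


Start: x^2 - 26x - 456 = 0
Move constant: x^2 - 26x = 456
Half of -26 is -13, squared is 169
Add 169 to both sides: x^2 - 26x + 169 = 625
(x - 13)^2 = 625
x - 13 = ±25
x = 13 + 25 = 38 or x = 13 - 25 = -12

x = -12, x = 38


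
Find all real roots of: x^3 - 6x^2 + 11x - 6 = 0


Let p(x) = x^3 - 6x^2 + 11x - 6. By the rational root theorem (leading coefficient 1), any rational root is an integer divisor of 6: try ±1, ±2, ... in turn.
Test x = 1: value = 0 ✓, so (x - 1) is a factor.
Synthetic division by (x - 1): bring down 1; 1(1) - 6 = -5; (-5)(1) + 11 = 6; 6(1) - 6 = 0 → quotient x^2 - 5x + 6, remainder 0.
Solve the quadratic x^2 - 5x + 6 = 0: discriminant = (-5)^2 - 4(1)(6) = 25 - 24 = 1.
sqrt(1) = 1, so x = (5 ± 1)/2: x = 3 or x = 2.

x = 1, x = 2, x = 3


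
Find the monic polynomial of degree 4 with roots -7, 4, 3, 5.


A monic polynomial with roots -7, 4, 3, 5 is:
p(x) = (x + 7)(x - 4)(x - 3)(x - 5)
After multiplying by (x + 7): x + 7
After multiplying by (x - 4): x^2 + 3x - 28
After multiplying by (x - 3): x^3 - 37x + 84
After multiplying by (x - 5): x^4 - 5x^3 - 37x^2 + 269x - 420

x^4 - 5x^3 - 37x^2 + 269x - 420


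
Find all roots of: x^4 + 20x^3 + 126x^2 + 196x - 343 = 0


Let p(x) = x^4 + 20x^3 + 126x^2 + 196x - 343. By the rational root theorem (leading coefficient 1), any rational root is an integer divisor of 343: try ±1, ±2, ... in turn.
Test x = 1: value = 0 ✓, so (x - 1) is a factor.
Synthetic division by (x - 1): bring down 1; 1(1) + 20 = 21; 21(1) + 126 = 147; 147(1) + 196 = 343; 343(1) - 343 = 0 → quotient x^3 + 21x^2 + 147x + 343, remainder 0.
Continue with the quotient x^3 + 21x^2 + 147x + 343 (candidates must divide 343; re-test x = 1 first in case it repeats).
Test x = 1: value = 512 ≠ 0.
Test x = -1: value = 216 ≠ 0.
Test x = 7: value = 2744 ≠ 0.
Test x = -7: value = 0 ✓, so (x + 7) is a factor.
Synthetic division by (x + 7): bring down 1; 1(-7) + 21 = 14; 14(-7) + 147 = 49; 49(-7) + 343 = 0 → quotient x^2 + 14x + 49, remainder 0.
Solve the quadratic x^2 + 14x + 49 = 0: discriminant = 14^2 - 4(1)(49) = 196 - 196 = 0.
Discriminant = 0, so a double root: x = -14/2 = -7.
Collecting all roots found:

x = -7 (multiplicity 3), x = 1


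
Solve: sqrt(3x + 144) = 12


Square both sides: 3x + 144 = 12^2 = 144
3x = 144 - 144 = 0
x = 0
Check: sqrt(3*0 + 144) = sqrt(144) = 12 ✓

x = 0


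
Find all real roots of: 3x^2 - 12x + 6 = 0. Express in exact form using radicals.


Using the quadratic formula: x = (-b ± sqrt(b^2 - 4ac)) / (2a)
Here a = 3, b = -12, c = 6
Discriminant = b^2 - 4ac = (-12)^2 - 4(3)(6) = 144 - 72 = 72
Since discriminant = 72 > 0, there are two real roots.
x = (12 ± 6*sqrt(2)) / 6
Simplifying: x = 2 ± sqrt(2)
Numerically: x ≈ 3.4142 or x ≈ 0.5858

x = 2 + sqrt(2) or x = 2 - sqrt(2)


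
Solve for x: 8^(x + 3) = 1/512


Express both sides with the same base.
1/512 = 8^(-3)
Since the bases match, equate exponents: x + 3 = -3
So x = -3 - (3) = -6

x = -6


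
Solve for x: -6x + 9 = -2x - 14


Starting with: -6x + 9 = -2x - 14
Move all x terms to left: (-6 + 2)x = -14 - 9
Simplify: -4x = -23
Divide both sides by -4: x = 23/4

x = 23/4


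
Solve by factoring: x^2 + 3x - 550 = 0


We need two numbers that multiply to -550 and add to 3.
Those numbers are 25 and -22 (since 25 * (-22) = -550 and 25 + (-22) = 3).
So x^2 + 3x - 550 = (x + 25)(x - 22) = 0
Setting each factor to zero: x = -25 or x = 22

x = -25, x = 22


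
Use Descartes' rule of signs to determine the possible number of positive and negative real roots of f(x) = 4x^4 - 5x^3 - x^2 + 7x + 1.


Descartes' rule of signs:

For positive roots, count sign changes in f(x) = 4x^4 - 5x^3 - x^2 + 7x + 1:
Signs of coefficients: +, -, -, +, +
Number of sign changes: 2
Possible positive real roots: 2, 0

For negative roots, examine f(-x) = 4x^4 + 5x^3 - x^2 - 7x + 1:
Signs of coefficients: +, +, -, -, +
Number of sign changes: 2
Possible negative real roots: 2, 0

Positive roots: 2 or 0; Negative roots: 2 or 0


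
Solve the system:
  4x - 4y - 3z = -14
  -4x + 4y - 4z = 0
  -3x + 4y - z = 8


Using Cramer's rule. Expand each determinant along the first row.
D  = 4*[4*(-1) - (-4)*4] - (-4)*[(-4)*(-1) - (-4)*(-3)] + (-3)*[(-4)*4 - 4*(-3)]
  = 4*(12) - (-4)*(-8) + (-3)*(-4) = 28
Dx = (-14)*[4*(-1) - (-4)*4] - (-4)*[0*(-1) - (-4)*8] + (-3)*[0*4 - 4*8]
  = (-14)*(12) - (-4)*(32) + (-3)*(-32) = 56
Dy = 4*[0*(-1) - (-4)*8] - (-14)*[(-4)*(-1) - (-4)*(-3)] + (-3)*[(-4)*8 - 0*(-3)]
  = 4*(32) - (-14)*(-8) + (-3)*(-32) = 112
Dz = 4*[4*8 - 0*4] - (-4)*[(-4)*8 - 0*(-3)] + (-14)*[(-4)*4 - 4*(-3)]
  = 4*(32) - (-4)*(-32) + (-14)*(-4) = 56
x = Dx/D = 56/28 = 2, y = Dy/D = 112/28 = 4, z = Dz/D = 56/28 = 2
Check eq1: (4)(2) + (-4)(4) + (-3)(2) = -14 = -14 ✓
Check eq2: (-4)(2) + (4)(4) + (-4)(2) = 0 = 0 ✓
Check eq3: (-3)(2) + (4)(4) + (-1)(2) = 8 = 8 ✓

x = 2, y = 4, z = 2


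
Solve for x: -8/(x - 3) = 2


Multiply both sides by (x - 3): -8 = 2(x - 3)
Distribute: -8 = 2x - 6
2x = -8 + 6 = -2
x = -1

x = -1


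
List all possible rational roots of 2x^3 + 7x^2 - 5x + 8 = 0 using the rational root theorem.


Rational root theorem: possible roots are ±p/q where:
  p divides the constant term (8): p ∈ {1, 2, 4, 8}
  q divides the leading coefficient (2): q ∈ {1, 2}

All possible rational roots: -8, -4, -2, -1, -1/2, 1/2, 1, 2, 4, 8

-8, -4, -2, -1, -1/2, 1/2, 1, 2, 4, 8


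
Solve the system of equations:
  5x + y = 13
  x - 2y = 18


Using Cramer's rule:
Determinant D = (5)(-2) - (1)(1) = -10 - 1 = -11
Dx = (13)(-2) - (18)(1) = -26 - 18 = -44
Dy = (5)(18) - (1)(13) = 90 - 13 = 77
x = Dx/D = -44/-11 = 4
y = Dy/D = 77/-11 = -7

x = 4, y = -7


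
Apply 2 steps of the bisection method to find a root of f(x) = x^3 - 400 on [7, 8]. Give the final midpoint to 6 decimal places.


f(x) = x^3 - 400
f(7) = -57 < 0
f(8) = 112 > 0

Step 1: midpoint = (7.000000 + 8.000000)/2 = 7.500000
  f(7.500000) = 21.875000
  f(mid) > 0, so root is in [7.000000, 7.500000]

Step 2: midpoint = (7.000000 + 7.500000)/2 = 7.250000
  f(7.250000) = -18.921875
  f(mid) < 0, so root is in [7.250000, 7.500000]

midpoint = 7.250000


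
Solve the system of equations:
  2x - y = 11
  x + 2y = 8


Using Cramer's rule:
Determinant D = (2)(2) - (1)(-1) = 4 + 1 = 5
Dx = (11)(2) - (8)(-1) = 22 + 8 = 30
Dy = (2)(8) - (1)(11) = 16 - 11 = 5
x = Dx/D = 30/5 = 6
y = Dy/D = 5/5 = 1

x = 6, y = 1


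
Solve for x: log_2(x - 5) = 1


Convert to exponential form: x - 5 = 2^1 = 2
x = 2 + 5 = 7
Check: log_2(7 - 5) = log_2(2) = log_2(2) = 1 ✓

x = 7


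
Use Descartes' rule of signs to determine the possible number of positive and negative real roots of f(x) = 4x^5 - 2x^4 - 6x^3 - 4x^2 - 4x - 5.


Descartes' rule of signs:

For positive roots, count sign changes in f(x) = 4x^5 - 2x^4 - 6x^3 - 4x^2 - 4x - 5:
Signs of coefficients: +, -, -, -, -, -
Number of sign changes: 1
Possible positive real roots: 1

For negative roots, examine f(-x) = -4x^5 - 2x^4 + 6x^3 - 4x^2 + 4x - 5:
Signs of coefficients: -, -, +, -, +, -
Number of sign changes: 4
Possible negative real roots: 4, 2, 0

Positive roots: 1; Negative roots: 4 or 2 or 0


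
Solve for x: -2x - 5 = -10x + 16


Starting with: -2x - 5 = -10x + 16
Move all x terms to left: (-2 + 10)x = 16 + 5
Simplify: 8x = 21
Divide both sides by 8: x = 21/8

x = 21/8


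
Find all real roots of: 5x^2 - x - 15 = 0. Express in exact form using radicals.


Using the quadratic formula: x = (-b ± sqrt(b^2 - 4ac)) / (2a)
Here a = 5, b = -1, c = -15
Discriminant = b^2 - 4ac = (-1)^2 - 4(5)(-15) = 1 + 300 = 301
Since discriminant = 301 > 0, there are two real roots.
x = (1 ± sqrt(301)) / 10
Numerically: x ≈ 1.8349 or x ≈ -1.6349

x = (1 + sqrt(301)) / 10 or x = (1 - sqrt(301)) / 10


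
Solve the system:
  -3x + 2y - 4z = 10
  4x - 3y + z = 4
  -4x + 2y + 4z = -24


Using Cramer's rule. Expand each determinant along the first row.
D  = (-3)*[(-3)*4 - 1*2] - 2*[4*4 - 1*(-4)] + (-4)*[4*2 - (-3)*(-4)]
  = (-3)*(-14) - 2*(20) + (-4)*(-4) = 18
Dx = 10*[(-3)*4 - 1*2] - 2*[4*4 - 1*(-24)] + (-4)*[4*2 - (-3)*(-24)]
  = 10*(-14) - 2*(40) + (-4)*(-64) = 36
Dy = (-3)*[4*4 - 1*(-24)] - 10*[4*4 - 1*(-4)] + (-4)*[4*(-24) - 4*(-4)]
  = (-3)*(40) - 10*(20) + (-4)*(-80) = 0
Dz = (-3)*[(-3)*(-24) - 4*2] - 2*[4*(-24) - 4*(-4)] + 10*[4*2 - (-3)*(-4)]
  = (-3)*(64) - 2*(-80) + 10*(-4) = -72
x = Dx/D = 36/18 = 2, y = Dy/D = 0/18 = 0, z = Dz/D = -72/18 = -4
Check eq1: (-3)(2) + (2)(0) + (-4)(-4) = 10 = 10 ✓
Check eq2: (4)(2) + (-3)(0) + (1)(-4) = 4 = 4 ✓
Check eq3: (-4)(2) + (2)(0) + (4)(-4) = -24 = -24 ✓

x = 2, y = 0, z = -4


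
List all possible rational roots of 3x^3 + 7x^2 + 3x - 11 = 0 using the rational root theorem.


Rational root theorem: possible roots are ±p/q where:
  p divides the constant term (-11): p ∈ {1, 11}
  q divides the leading coefficient (3): q ∈ {1, 3}

All possible rational roots: -11, -11/3, -1, -1/3, 1/3, 1, 11/3, 11

-11, -11/3, -1, -1/3, 1/3, 1, 11/3, 11


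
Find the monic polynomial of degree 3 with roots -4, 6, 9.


A monic polynomial with roots -4, 6, 9 is:
p(x) = (x + 4)(x - 6)(x - 9)
After multiplying by (x + 4): x + 4
After multiplying by (x - 6): x^2 - 2x - 24
After multiplying by (x - 9): x^3 - 11x^2 - 6x + 216

x^3 - 11x^2 - 6x + 216


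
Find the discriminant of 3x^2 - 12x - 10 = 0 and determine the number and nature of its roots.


For ax^2 + bx + c = 0, discriminant D = b^2 - 4ac
Here a = 3, b = -12, c = -10
D = (-12)^2 - 4(3)(-10) = 144 + 120 = 264

D = 264 > 0 but not a perfect square
The equation has 2 distinct real irrational roots.

Discriminant = 264, 2 distinct real irrational roots


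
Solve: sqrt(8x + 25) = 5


Square both sides: 8x + 25 = 5^2 = 25
8x = 25 - 25 = 0
x = 0
Check: sqrt(8*0 + 25) = sqrt(25) = 5 ✓

x = 0


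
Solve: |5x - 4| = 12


An absolute value equation |expr| = 12 gives two cases:
Case 1: 5x - 4 = 12
  5x = 16, so x = 16/5
Case 2: 5x - 4 = -12
  5x = -8, so x = -8/5

x = -8/5, x = 16/5


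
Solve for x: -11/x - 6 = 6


Subtract -6 from both sides: -11/x = 12
Multiply both sides by x: -11 = 12 * x
Divide by 12: x = -11/12

x = -11/12


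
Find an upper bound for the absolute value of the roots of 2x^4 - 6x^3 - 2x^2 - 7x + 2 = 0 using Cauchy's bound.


Cauchy's bound: all roots r satisfy |r| <= 1 + max(|a_i/a_n|) for i = 0,...,n-1
where a_n is the leading coefficient.

Coefficients: [2, -6, -2, -7, 2]
Leading coefficient a_n = 2
Ratios |a_i/a_n|: 3, 1, 7/2, 1
Maximum ratio: 7/2
Cauchy's bound: |r| <= 1 + 7/2 = 9/2

Upper bound = 9/2


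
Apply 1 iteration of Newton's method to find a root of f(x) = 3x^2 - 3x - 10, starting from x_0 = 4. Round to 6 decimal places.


Newton's method: x_(n+1) = x_n - f(x_n)/f'(x_n)
f(x) = 3x^2 - 3x - 10
f'(x) = 6x - 3

Iteration 1:
  f(4.000000) = 26.000000
  f'(4.000000) = 21.000000
  x_1 = 4.000000 - (26.000000)/(21.000000) = 2.761905

x_1 = 2.761905


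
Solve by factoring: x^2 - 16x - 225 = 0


We need two numbers that multiply to -225 and add to -16.
Those numbers are -25 and 9 (since (-25) * 9 = -225 and (-25) + 9 = -16).
So x^2 - 16x - 225 = (x - 25)(x + 9) = 0
Setting each factor to zero: x = 25 or x = -9

x = -9, x = 25


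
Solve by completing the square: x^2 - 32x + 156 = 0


Start: x^2 - 32x + 156 = 0
Move constant: x^2 - 32x = -156
Half of -32 is -16, squared is 256
Add 256 to both sides: x^2 - 32x + 256 = 100
(x - 16)^2 = 100
x - 16 = ±10
x = 16 + 10 = 26 or x = 16 - 10 = 6

x = 6, x = 26


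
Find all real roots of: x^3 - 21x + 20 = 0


Let p(x) = x^3 - 21x + 20. By the rational root theorem (leading coefficient 1), any rational root is an integer divisor of 20: try ±1, ±2, ... in turn.
Test x = 1: value = 0 ✓, so (x - 1) is a factor.
Synthetic division by (x - 1): bring down 1; 1(1) + 0 = 1; 1(1) - 21 = -20; (-20)(1) + 20 = 0 → quotient x^2 + x - 20, remainder 0.
Solve the quadratic x^2 + x - 20 = 0: discriminant = 1^2 - 4(1)(-20) = 1 + 80 = 81.
sqrt(81) = 9, so x = (-1 ± 9)/2: x = 4 or x = -5.

x = -5, x = 1, x = 4


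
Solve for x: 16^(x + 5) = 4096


Express both sides with the same base.
4096 = 16^3
Since the bases match, equate exponents: x + 5 = 3
So x = 3 - (5) = -2

x = -2


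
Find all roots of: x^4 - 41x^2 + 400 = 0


Let p(x) = x^4 - 41x^2 + 400. By the rational root theorem (leading coefficient 1), any rational root is an integer divisor of 400: try ±1, ±2, ... in turn.
Test x = 1: value = 360 ≠ 0.
Test x = -1: value = 360 ≠ 0.
Test x = 2: value = 252 ≠ 0.
Test x = -2: value = 252 ≠ 0.
Test x = 4: value = 0 ✓, so (x - 4) is a factor.
Synthetic division by (x - 4): bring down 1; 1(4) + 0 = 4; 4(4) - 41 = -25; (-25)(4) + 0 = -100; (-100)(4) + 400 = 0 → quotient x^3 + 4x^2 - 25x - 100, remainder 0.
Continue with the quotient x^3 + 4x^2 - 25x - 100 (candidates must divide 100; re-test x = 4 first in case it repeats).
Test x = 4: value = -72 ≠ 0.
Test x = -4: value = 0 ✓, so (x + 4) is a factor.
Synthetic division by (x + 4): bring down 1; 1(-4) + 4 = 0; 0(-4) - 25 = -25; (-25)(-4) - 100 = 0 → quotient x^2 - 25, remainder 0.
Solve the quadratic x^2 - 25 = 0: discriminant = 0^2 - 4(1)(-25) = 0 + 100 = 100.
sqrt(100) = 10, so x = (0 ± 10)/2: x = 5 or x = -5.
Collecting all roots found:

x = -5, x = -4, x = 4, x = 5


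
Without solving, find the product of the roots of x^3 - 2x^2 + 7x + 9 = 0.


By Vieta's formulas for x^3 + bx^2 + cx + d = 0:
  r1 + r2 + r3 = -b/a = 2
  r1*r2 + r1*r3 + r2*r3 = c/a = 7
  r1*r2*r3 = -d/a = -9


Product = -9


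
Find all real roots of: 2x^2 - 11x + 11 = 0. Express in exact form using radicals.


Using the quadratic formula: x = (-b ± sqrt(b^2 - 4ac)) / (2a)
Here a = 2, b = -11, c = 11
Discriminant = b^2 - 4ac = (-11)^2 - 4(2)(11) = 121 - 88 = 33
Since discriminant = 33 > 0, there are two real roots.
x = (11 ± sqrt(33)) / 4
Numerically: x ≈ 4.1861 or x ≈ 1.3139

x = (11 + sqrt(33)) / 4 or x = (11 - sqrt(33)) / 4


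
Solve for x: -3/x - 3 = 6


Subtract -3 from both sides: -3/x = 9
Multiply both sides by x: -3 = 9 * x
Divide by 9: x = -1/3

x = -1/3


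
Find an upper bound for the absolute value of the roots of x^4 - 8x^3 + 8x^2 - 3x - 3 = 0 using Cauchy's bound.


Cauchy's bound: all roots r satisfy |r| <= 1 + max(|a_i/a_n|) for i = 0,...,n-1
where a_n is the leading coefficient.

Coefficients: [1, -8, 8, -3, -3]
Leading coefficient a_n = 1
Ratios |a_i/a_n|: 8, 8, 3, 3
Maximum ratio: 8
Cauchy's bound: |r| <= 1 + 8 = 9

Upper bound = 9


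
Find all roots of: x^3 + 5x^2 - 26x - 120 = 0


Let p(x) = x^3 + 5x^2 - 26x - 120. By the rational root theorem (leading coefficient 1), any rational root is an integer divisor of 120: try ±1, ±2, ... in turn.
Test x = 1: value = -140 ≠ 0.
Test x = -1: value = -90 ≠ 0.
Test x = 2: value = -144 ≠ 0.
Test x = -2: value = -56 ≠ 0.
Test x = 3: value = -126 ≠ 0.
Test x = -3: value = -24 ≠ 0.
Test x = 4: value = -80 ≠ 0.
Test x = -4: value = 0 ✓, so (x + 4) is a factor.
Synthetic division by (x + 4): bring down 1; 1(-4) + 5 = 1; 1(-4) - 26 = -30; (-30)(-4) - 120 = 0 → quotient x^2 + x - 30, remainder 0.
Solve the quadratic x^2 + x - 30 = 0: discriminant = 1^2 - 4(1)(-30) = 1 + 120 = 121.
sqrt(121) = 11, so x = (-1 ± 11)/2: x = 5 or x = -6.
Collecting all roots found:

x = -6, x = -4, x = 5


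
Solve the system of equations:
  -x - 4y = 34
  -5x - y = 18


Using Cramer's rule:
Determinant D = (-1)(-1) - (-5)(-4) = 1 - 20 = -19
Dx = (34)(-1) - (18)(-4) = -34 + 72 = 38
Dy = (-1)(18) - (-5)(34) = -18 + 170 = 152
x = Dx/D = 38/-19 = -2
y = Dy/D = 152/-19 = -8

x = -2, y = -8


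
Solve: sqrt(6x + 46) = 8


Square both sides: 6x + 46 = 8^2 = 64
6x = 64 - 46 = 18
x = 3
Check: sqrt(6*3 + 46) = sqrt(64) = 8 ✓

x = 3
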